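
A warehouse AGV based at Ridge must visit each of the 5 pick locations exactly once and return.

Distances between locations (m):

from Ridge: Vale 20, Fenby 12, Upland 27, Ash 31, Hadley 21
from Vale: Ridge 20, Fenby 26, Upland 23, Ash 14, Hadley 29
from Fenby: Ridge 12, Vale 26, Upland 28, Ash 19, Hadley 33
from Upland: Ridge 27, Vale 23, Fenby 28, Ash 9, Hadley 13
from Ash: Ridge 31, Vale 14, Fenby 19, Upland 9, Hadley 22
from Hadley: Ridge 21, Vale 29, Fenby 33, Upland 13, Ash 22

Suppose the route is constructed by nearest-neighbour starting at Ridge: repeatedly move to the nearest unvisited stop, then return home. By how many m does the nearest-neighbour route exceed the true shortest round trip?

Ridge: Fenby=12, Vale=20, Hadley=21, Upland=27, Ash=31 ⇒ Fenby
Fenby: Ash=19, Vale=26, Upland=28, Hadley=33 ⇒ Ash
Ash: Upland=9, Vale=14, Hadley=22 ⇒ Upland
Upland: Hadley=13, Vale=23 ⇒ Hadley
Hadley: Vale=29 ⇒ Vale
NN route Ridge → Fenby → Ash → Upland → Hadley → Vale → Ridge costs 102.
Optimal: Ridge → Fenby → Vale → Ash → Upland → Hadley → Ridge costs 95 (by enumerating all 60 distinct tours).
Excess = 102 − 95 = 7.

The nearest-neighbour route is 7 m longer than optimal.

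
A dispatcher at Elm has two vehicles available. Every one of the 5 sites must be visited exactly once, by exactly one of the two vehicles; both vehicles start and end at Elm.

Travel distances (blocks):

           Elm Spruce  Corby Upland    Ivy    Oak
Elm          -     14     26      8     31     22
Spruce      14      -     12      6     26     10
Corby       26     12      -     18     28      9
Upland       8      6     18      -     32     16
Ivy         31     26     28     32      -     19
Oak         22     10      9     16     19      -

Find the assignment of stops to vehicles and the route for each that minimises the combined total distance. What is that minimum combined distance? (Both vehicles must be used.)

Minimum combined distance: 101 blocks.

There are 2^4 − 1 = 15 ways to divide the 5 stops into two non-empty groups. For each, the best each vehicle can do is its own shortest tour through its group:
  {Spruce} + {Corby, Upland, Ivy, Oak}: 28 + 85 = 113
  {Corby} + {Spruce, Upland, Ivy, Oak}: 52 + 74 = 126
  {Spruce, Corby} + {Upland, Ivy, Oak}: 52 + 74 = 126
  {Upland} + {Spruce, Corby, Ivy, Oak}: 16 + 85 = 101
  {Spruce, Upland} + {Corby, Ivy, Oak}: 28 + 85 = 113
  {Corby, Upland} + {Spruce, Ivy, Oak}: 52 + 74 = 126
  … (15 splits in total)
Best: vehicle 1 Elm → Upland → Elm = 16; vehicle 2 Elm → Spruce → Corby → Oak → Ivy → Elm = 85; combined 101.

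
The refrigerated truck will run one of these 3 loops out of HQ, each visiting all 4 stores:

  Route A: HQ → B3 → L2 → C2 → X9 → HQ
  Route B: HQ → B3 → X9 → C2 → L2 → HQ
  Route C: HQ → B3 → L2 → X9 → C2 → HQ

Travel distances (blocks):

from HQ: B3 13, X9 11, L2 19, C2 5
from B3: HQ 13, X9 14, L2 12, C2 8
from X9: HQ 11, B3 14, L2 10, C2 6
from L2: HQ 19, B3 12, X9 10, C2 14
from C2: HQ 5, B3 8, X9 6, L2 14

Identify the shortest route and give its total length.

46 blocks — Route C is the shortest.

Route A: 13 + 12 + 14 + 6 + 11 = 56
Route B: 13 + 14 + 6 + 14 + 19 = 66
Route C: 13 + 12 + 10 + 6 + 5 = 46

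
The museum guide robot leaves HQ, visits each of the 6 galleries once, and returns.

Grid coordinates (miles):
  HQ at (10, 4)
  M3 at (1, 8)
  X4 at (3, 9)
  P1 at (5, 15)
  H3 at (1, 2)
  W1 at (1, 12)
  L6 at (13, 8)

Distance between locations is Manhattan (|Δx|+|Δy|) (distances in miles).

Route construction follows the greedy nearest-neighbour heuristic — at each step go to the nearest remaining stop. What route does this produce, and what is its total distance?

From HQ: distances to unvisited — L6=7, H3=11, X4=12, M3=13, P1=16, W1=17. Nearest is L6 (7).
From L6: distances to unvisited — X4=11, M3=12, P1=15, W1=16, H3=18. Nearest is X4 (11).
From X4: distances to unvisited — M3=3, W1=5, P1=8, H3=9. Nearest is M3 (3).
From M3: distances to unvisited — W1=4, H3=6, P1=11. Nearest is W1 (4).
From W1: distances to unvisited — P1=7, H3=10. Nearest is P1 (7).
From P1: distances to unvisited — H3=17. Nearest is H3 (17).
Return H3→HQ: 11.
Total = 7 + 11 + 3 + 4 + 7 + 17 + 11 = 60.

Nearest-neighbour total = 60 miles; route HQ → L6 → X4 → M3 → W1 → P1 → H3 → HQ.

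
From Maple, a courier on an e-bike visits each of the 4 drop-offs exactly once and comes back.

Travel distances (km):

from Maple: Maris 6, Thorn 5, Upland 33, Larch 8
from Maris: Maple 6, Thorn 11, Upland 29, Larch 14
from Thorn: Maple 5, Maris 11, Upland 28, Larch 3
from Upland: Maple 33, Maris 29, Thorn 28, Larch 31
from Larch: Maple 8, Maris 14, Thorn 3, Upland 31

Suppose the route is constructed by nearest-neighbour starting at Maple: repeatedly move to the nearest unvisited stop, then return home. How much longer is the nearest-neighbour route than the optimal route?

Maple: Thorn=5, Maris=6, Larch=8, Upland=33 ⇒ Thorn
Thorn: Larch=3, Maris=11, Upland=28 ⇒ Larch
Larch: Maris=14, Upland=31 ⇒ Maris
Maris: Upland=29 ⇒ Upland
NN route Maple → Thorn → Larch → Maris → Upland → Maple costs 84.
Optimal: Maple → Maris → Upland → Thorn → Larch → Maple costs 74 (by enumerating all 12 distinct tours).
Excess = 84 − 74 = 10.

Excess over optimum: 10 km.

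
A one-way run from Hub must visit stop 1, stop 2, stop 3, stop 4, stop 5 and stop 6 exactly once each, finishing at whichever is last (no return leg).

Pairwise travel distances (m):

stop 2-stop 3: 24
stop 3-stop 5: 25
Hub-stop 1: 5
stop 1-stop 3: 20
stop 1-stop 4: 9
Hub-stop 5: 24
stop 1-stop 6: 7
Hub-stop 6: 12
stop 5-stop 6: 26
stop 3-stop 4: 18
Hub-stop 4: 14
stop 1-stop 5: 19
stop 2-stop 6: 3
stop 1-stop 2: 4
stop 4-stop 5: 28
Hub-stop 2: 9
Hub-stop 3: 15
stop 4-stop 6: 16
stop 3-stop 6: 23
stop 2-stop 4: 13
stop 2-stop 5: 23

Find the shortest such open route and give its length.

Minimum one-way distance = 71 m.

There are 6! = 720 possible orderings.
Hub - stop 1 - stop 2 - stop 3 - stop 4 - stop 5 - stop 6: 5+4+24+18+28+26 = 105
Hub - stop 1 - stop 2 - stop 3 - stop 4 - stop 6 - stop 5: 5+4+24+18+16+26 = 93
Hub - stop 1 - stop 2 - stop 3 - stop 5 - stop 4 - stop 6: 5+4+24+25+28+16 = 102
Hub - stop 1 - stop 2 - stop 3 - stop 5 - stop 6 - stop 4: 5+4+24+25+26+16 = 100
Hub - stop 1 - stop 2 - stop 3 - stop 6 - stop 4 - stop 5: 5+4+24+23+16+28 = 100
Hub - stop 1 - stop 2 - stop 3 - stop 6 - stop 5 - stop 4: 5+4+24+23+26+28 = 110
Hub - stop 1 - stop 2 - stop 4 - stop 3 - stop 5 - stop 6: 5+4+13+18+25+26 = 91
Hub - stop 1 - stop 2 - stop 4 - stop 3 - stop 6 - stop 5: 5+4+13+18+23+26 = 89
… (712 more)
Hub - stop 1 - stop 2 - stop 6 - stop 4 - stop 3 - stop 5: 5+4+3+16+18+25 = 71  ← best
The minimum is 71.
One shortest path: Hub → stop 1 → stop 2 → stop 6 → stop 4 → stop 3 → stop 5.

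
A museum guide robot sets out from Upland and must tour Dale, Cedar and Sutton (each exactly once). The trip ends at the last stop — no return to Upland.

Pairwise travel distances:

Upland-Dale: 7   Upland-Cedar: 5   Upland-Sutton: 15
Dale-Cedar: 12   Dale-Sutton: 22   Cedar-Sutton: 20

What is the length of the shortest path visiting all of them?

There are 3! = 6 possible orderings.
Upland → Dale → Cedar → Sutton: 7+12+20 = 39
Upland → Dale → Sutton → Cedar: 7+22+20 = 49
Upland → Cedar → Dale → Sutton: 5+12+22 = 39
Upland → Cedar → Sutton → Dale: 5+20+22 = 47
Upland → Sutton → Dale → Cedar: 15+22+12 = 49
Upland → Sutton → Cedar → Dale: 15+20+12 = 47
The minimum is 39.
One shortest path: Upland → Dale → Cedar → Sutton.

Shortest open route: 39.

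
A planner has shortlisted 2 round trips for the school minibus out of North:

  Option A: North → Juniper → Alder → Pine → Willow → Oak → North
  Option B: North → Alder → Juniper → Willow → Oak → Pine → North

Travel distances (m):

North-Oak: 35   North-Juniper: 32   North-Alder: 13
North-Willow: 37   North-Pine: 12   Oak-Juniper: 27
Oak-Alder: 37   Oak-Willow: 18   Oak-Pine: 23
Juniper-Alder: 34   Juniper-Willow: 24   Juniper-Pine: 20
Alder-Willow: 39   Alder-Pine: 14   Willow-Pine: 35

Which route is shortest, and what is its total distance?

124 m — Option B is the shortest.

Option A: 32 + 34 + 14 + 35 + 18 + 35 = 168
Option B: 13 + 34 + 24 + 18 + 23 + 12 = 124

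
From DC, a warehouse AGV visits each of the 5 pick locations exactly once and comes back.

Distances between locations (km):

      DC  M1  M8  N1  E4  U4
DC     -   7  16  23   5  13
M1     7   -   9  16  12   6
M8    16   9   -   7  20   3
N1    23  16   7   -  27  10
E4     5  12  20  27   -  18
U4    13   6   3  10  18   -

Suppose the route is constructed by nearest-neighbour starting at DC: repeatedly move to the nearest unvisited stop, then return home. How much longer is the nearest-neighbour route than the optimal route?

DC: E4=5, M1=7, U4=13, M8=16, N1=23 ⇒ E4
E4: M1=12, U4=18, M8=20, N1=27 ⇒ M1
M1: U4=6, M8=9, N1=16 ⇒ U4
U4: M8=3, N1=10 ⇒ M8
M8: N1=7 ⇒ N1
NN route DC → E4 → M1 → U4 → M8 → N1 → DC costs 56.
Optimal: DC → M1 → U4 → M8 → N1 → E4 → DC costs 55 (by enumerating all 60 distinct tours).
Excess = 56 − 55 = 1.

The nearest-neighbour route is 1 km longer than optimal.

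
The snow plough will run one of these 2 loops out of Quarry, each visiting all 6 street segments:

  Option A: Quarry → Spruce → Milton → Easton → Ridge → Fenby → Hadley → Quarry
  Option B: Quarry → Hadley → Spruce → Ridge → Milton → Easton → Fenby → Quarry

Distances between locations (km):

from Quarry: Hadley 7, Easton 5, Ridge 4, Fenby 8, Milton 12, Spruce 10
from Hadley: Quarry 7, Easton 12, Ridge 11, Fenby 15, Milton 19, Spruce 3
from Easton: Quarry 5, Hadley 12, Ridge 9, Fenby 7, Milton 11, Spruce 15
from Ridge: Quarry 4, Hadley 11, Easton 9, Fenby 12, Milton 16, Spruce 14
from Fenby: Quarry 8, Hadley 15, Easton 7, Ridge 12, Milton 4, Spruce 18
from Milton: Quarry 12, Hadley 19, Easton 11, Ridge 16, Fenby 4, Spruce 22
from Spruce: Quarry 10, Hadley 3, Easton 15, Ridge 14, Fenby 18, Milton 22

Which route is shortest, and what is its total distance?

66 km — Option B is the shortest.

Option A: 10 + 22 + 11 + 9 + 12 + 15 + 7 = 86
Option B: 7 + 3 + 14 + 16 + 11 + 7 + 8 = 66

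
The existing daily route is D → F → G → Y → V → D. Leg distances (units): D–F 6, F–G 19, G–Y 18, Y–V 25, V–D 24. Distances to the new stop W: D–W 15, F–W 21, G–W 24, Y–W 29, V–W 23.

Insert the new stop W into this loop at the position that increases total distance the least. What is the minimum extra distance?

Adding 14 by placing W on the V–D leg.

Insertion cost between consecutive stops i–j is d(i,W) + d(W,j) − d(i,j):
  between D and F: 15 + 21 − 6 = 30
  between F and G: 21 + 24 − 19 = 26
  between G and Y: 24 + 29 − 18 = 35
  between Y and V: 29 + 23 − 25 = 27
  between V and D: 23 + 15 − 24 = 14
Cheapest insertion is between V and D, adding 14.
New total = 92 + 14 = 106.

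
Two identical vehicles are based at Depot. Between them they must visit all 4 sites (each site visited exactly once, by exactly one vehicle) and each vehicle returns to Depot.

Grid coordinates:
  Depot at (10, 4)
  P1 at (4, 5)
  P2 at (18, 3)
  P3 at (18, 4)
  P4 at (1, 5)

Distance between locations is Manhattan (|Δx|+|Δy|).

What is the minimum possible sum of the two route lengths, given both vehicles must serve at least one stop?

Minimum combined distance: 38.

Try each way of splitting the stops between the two vehicles (each non-empty) and, for each split, find the best tour for each vehicle:
  {P1} + {P2, P3, P4}: 14 + 38 = 52
  {P2} + {P1, P3, P4}: 18 + 36 = 54
  {P1, P2} + {P3, P4}: 32 + 36 = 68
  {P3} + {P1, P2, P4}: 16 + 38 = 54
  {P1, P3} + {P2, P4}: 30 + 38 = 68
  {P2, P3} + {P1, P4}: 18 + 20 = 38
  … (7 splits in total)
Best: vehicle 1 Depot → P2 → P3 → Depot = 18; vehicle 2 Depot → P1 → P4 → Depot = 20; combined 38.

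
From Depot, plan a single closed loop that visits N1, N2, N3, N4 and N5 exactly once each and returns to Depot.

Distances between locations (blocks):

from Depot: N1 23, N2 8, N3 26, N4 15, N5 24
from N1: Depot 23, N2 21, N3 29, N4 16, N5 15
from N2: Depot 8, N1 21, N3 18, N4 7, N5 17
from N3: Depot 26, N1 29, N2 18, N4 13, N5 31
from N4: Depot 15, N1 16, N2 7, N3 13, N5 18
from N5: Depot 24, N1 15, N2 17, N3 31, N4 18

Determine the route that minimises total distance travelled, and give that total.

There are 60 distinct closed tours to check (reversals are equivalent).
Depot → N1 → N2 → N3 → N4 → N5 → Depot: 23+21+18+13+18+24 = 117
Depot → N1 → N2 → N3 → N5 → N4 → Depot: 23+21+18+31+18+15 = 126
Depot → N1 → N2 → N4 → N3 → N5 → Depot: 23+21+7+13+31+24 = 119
Depot → N1 → N2 → N4 → N5 → N3 → Depot: 23+21+7+18+31+26 = 126
Depot → N1 → N2 → N5 → N3 → N4 → Depot: 23+21+17+31+13+15 = 120
Depot → N1 → N2 → N5 → N4 → N3 → Depot: 23+21+17+18+13+26 = 118
Depot → N1 → N3 → N2 → N4 → N5 → Depot: 23+29+18+7+18+24 = 119
Depot → N1 → N3 → N2 → N5 → N4 → Depot: 23+29+18+17+18+15 = 120
Depot → N1 → N3 → N4 → N2 → N5 → Depot: 23+29+13+7+17+24 = 113
Depot → N1 → N3 → N4 → N5 → N2 → Depot: 23+29+13+18+17+8 = 108
Depot → N1 → N3 → N5 → N2 → N4 → Depot: 23+29+31+17+7+15 = 122
Depot → N1 → N3 → N5 → N4 → N2 → Depot: 23+29+31+18+7+8 = 116
Depot → N1 → N4 → N2 → N3 → N5 → Depot: 23+16+7+18+31+24 = 119
Depot → N1 → N4 → N2 → N5 → N3 → Depot: 23+16+7+17+31+26 = 120
… (46 more)
Depot → N2 → N3 → N4 → N1 → N5 → Depot: 8+18+13+16+15+24 = 94  ← best
The minimum is 94.
One optimal route: Depot → N2 → N3 → N4 → N1 → N5 → Depot (or its reverse).

Minimum total distance: 94 blocks.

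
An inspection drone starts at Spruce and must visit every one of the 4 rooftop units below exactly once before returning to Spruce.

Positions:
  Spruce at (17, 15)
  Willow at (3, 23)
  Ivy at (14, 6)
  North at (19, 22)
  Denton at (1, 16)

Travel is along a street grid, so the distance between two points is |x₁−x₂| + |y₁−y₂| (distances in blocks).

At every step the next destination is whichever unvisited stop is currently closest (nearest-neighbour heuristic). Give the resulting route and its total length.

Nearest-neighbour total = 70 blocks; route Spruce → North → Willow → Denton → Ivy → Spruce.

At Spruce the remaining stops are North 9, Ivy 12, Denton 17, Willow 22; go to North.
At North the remaining stops are Willow 17, Ivy 21, Denton 24; go to Willow.
At Willow the remaining stops are Denton 9, Ivy 28; go to Denton.
At Denton the remaining stops are Ivy 23; go to Ivy.
Return Ivy→Spruce: 12.
Total = 9 + 17 + 9 + 23 + 12 = 70.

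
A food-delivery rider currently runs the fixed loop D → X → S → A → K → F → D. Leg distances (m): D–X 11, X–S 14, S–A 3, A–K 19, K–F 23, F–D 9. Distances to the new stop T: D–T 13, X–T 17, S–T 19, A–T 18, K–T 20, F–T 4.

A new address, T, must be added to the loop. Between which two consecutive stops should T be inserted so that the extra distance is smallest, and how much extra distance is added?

Adding 1 m by placing T on the K–F leg.

Insertion cost between consecutive stops i–j is d(i,T) + d(T,j) − d(i,j):
  between D and X: 13 + 17 − 11 = 19
  between X and S: 17 + 19 − 14 = 22
  between S and A: 19 + 18 − 3 = 34
  between A and K: 18 + 20 − 19 = 19
  between K and F: 20 + 4 − 23 = 1
  between F and D: 4 + 13 − 9 = 8
Cheapest insertion is between K and F, adding 1.
New total = 79 + 1 = 80.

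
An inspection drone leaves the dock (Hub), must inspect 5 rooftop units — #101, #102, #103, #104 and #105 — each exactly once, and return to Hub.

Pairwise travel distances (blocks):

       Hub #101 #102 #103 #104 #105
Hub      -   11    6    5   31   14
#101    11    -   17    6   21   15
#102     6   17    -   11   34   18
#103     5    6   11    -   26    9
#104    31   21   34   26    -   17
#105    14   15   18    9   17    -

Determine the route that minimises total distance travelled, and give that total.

73 blocks — the shortest possible round trip.

With 5 stops there are 5!/2 = 60 distinct round trips (a route and its reverse cost the same).
Hub → #101 → #102 → #103 → #104 → #105 → Hub: 11+17+11+26+17+14 = 96
Hub → #101 → #102 → #103 → #105 → #104 → Hub: 11+17+11+9+17+31 = 96
Hub → #101 → #102 → #104 → #103 → #105 → Hub: 11+17+34+26+9+14 = 111
Hub → #101 → #102 → #104 → #105 → #103 → Hub: 11+17+34+17+9+5 = 93
Hub → #101 → #102 → #105 → #103 → #104 → Hub: 11+17+18+9+26+31 = 112
Hub → #101 → #102 → #105 → #104 → #103 → Hub: 11+17+18+17+26+5 = 94
Hub → #101 → #103 → #102 → #104 → #105 → Hub: 11+6+11+34+17+14 = 93
Hub → #101 → #103 → #102 → #105 → #104 → Hub: 11+6+11+18+17+31 = 94
Hub → #101 → #103 → #104 → #102 → #105 → Hub: 11+6+26+34+18+14 = 109
Hub → #101 → #103 → #104 → #105 → #102 → Hub: 11+6+26+17+18+6 = 84
Hub → #101 → #103 → #105 → #102 → #104 → Hub: 11+6+9+18+34+31 = 109
Hub → #101 → #103 → #105 → #104 → #102 → Hub: 11+6+9+17+34+6 = 83
Hub → #101 → #104 → #102 → #103 → #105 → Hub: 11+21+34+11+9+14 = 100
Hub → #101 → #104 → #102 → #105 → #103 → Hub: 11+21+34+18+9+5 = 98
… (46 more)
Hub → #102 → #105 → #104 → #101 → #103 → Hub: 6+18+17+21+6+5 = 73  ← best
The minimum is 73.
One optimal route: Hub → #102 → #105 → #104 → #101 → #103 → Hub (or its reverse).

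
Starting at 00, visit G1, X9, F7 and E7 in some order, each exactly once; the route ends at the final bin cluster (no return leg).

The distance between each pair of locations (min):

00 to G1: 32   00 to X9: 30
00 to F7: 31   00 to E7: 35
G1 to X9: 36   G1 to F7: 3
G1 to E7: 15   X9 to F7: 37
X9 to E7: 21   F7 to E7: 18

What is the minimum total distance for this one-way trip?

There are 4! = 24 possible orderings.
00→G1→X9→F7→E7: 32+36+37+18 = 123
00→G1→X9→E7→F7: 32+36+21+18 = 107
00→G1→F7→X9→E7: 32+3+37+21 = 93
00→G1→F7→E7→X9: 32+3+18+21 = 74
00→G1→E7→X9→F7: 32+15+21+37 = 105
00→G1→E7→F7→X9: 32+15+18+37 = 102
00→X9→G1→F7→E7: 30+36+3+18 = 87
00→X9→G1→E7→F7: 30+36+15+18 = 99
00→X9→F7→G1→E7: 30+37+3+15 = 85
00→X9→F7→E7→G1: 30+37+18+15 = 100
00→X9→E7→G1→F7: 30+21+15+3 = 69
00→X9→E7→F7→G1: 30+21+18+3 = 72
00→F7→G1→X9→E7: 31+3+36+21 = 91
00→F7→G1→E7→X9: 31+3+15+21 = 70
… (10 more)
The minimum is 69.
One shortest path: 00 → X9 → E7 → G1 → F7.

Minimum one-way distance = 69 min.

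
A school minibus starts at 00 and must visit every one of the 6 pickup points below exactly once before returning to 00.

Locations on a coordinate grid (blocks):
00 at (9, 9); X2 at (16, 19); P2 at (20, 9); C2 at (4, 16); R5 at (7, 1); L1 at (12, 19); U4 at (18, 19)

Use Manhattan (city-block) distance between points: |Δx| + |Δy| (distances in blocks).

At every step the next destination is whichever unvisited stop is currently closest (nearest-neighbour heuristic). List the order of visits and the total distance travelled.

Nearest-neighbour total = 68 blocks; route 00 → R5 → C2 → L1 → X2 → U4 → P2 → 00.

At 00 the remaining stops are R5 10, P2 11, C2 12, L1 13, X2 17, U4 19; go to R5.
At R5 the remaining stops are C2 18, P2 21, L1 23, X2 27, U4 29; go to C2.
At C2 the remaining stops are L1 11, X2 15, U4 17, P2 23; go to L1.
At L1 the remaining stops are X2 4, U4 6, P2 18; go to X2.
At X2 the remaining stops are U4 2, P2 14; go to U4.
At U4 the remaining stops are P2 12; go to P2.
Return P2→00: 11.
Total = 10 + 18 + 11 + 4 + 2 + 12 + 11 = 68.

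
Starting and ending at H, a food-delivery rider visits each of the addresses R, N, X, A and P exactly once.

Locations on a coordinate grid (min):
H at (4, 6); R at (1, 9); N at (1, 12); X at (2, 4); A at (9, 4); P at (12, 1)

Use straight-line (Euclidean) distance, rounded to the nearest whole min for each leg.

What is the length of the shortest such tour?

H → R → N → X → A → P → H: 4+3+8+7+4+9 = 35
H → R → N → X → P → A → H: 4+3+8+10+4+5 = 34
H → R → N → A → X → P → H: 4+3+11+7+10+9 = 44
H → R → N → A → P → X → H: 4+3+11+4+10+3 = 35
H → R → N → P → X → A → H: 4+3+16+10+7+5 = 45
H → R → N → P → A → X → H: 4+3+16+4+7+3 = 37
H → R → X → N → A → P → H: 4+5+8+11+4+9 = 41
H → R → X → N → P → A → H: 4+5+8+16+4+5 = 42
H → R → X → A → N → P → H: 4+5+7+11+16+9 = 52
H → R → X → A → P → N → H: 4+5+7+4+16+7 = 43
H → R → X → P → N → A → H: 4+5+10+16+11+5 = 51
H → R → X → P → A → N → H: 4+5+10+4+11+7 = 41
H → R → A → N → X → P → H: 4+9+11+8+10+9 = 51
H → R → A → N → P → X → H: 4+9+11+16+10+3 = 53
… (46 more)
The minimum is 34.
One optimal route: H → R → N → X → P → A → H (or its reverse).

Shortest round trip = 34 min.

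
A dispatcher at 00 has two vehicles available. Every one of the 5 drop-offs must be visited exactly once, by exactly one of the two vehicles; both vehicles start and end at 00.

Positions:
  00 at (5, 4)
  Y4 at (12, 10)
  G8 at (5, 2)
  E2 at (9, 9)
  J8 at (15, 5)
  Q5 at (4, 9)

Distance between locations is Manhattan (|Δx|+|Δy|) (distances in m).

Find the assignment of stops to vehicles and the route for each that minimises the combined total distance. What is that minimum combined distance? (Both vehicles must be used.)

Minimum combined distance: 38 m.

Try each way of splitting the stops between the two vehicles (each non-empty) and, for each split, find the best tour for each vehicle:
  {Y4} + {G8, E2, J8, Q5}: 26 + 36 = 62
  {G8} + {Y4, E2, J8, Q5}: 4 + 34 = 38
  {Y4, G8} + {E2, J8, Q5}: 30 + 32 = 62
  {E2} + {Y4, G8, J8, Q5}: 18 + 38 = 56
  {Y4, E2} + {G8, J8, Q5}: 26 + 36 = 62
  {G8, E2} + {Y4, J8, Q5}: 22 + 34 = 56
  … (15 splits in total)
Best: vehicle 1 00 → G8 → 00 = 4; vehicle 2 00 → J8 → Y4 → E2 → Q5 → 00 = 34; combined 38.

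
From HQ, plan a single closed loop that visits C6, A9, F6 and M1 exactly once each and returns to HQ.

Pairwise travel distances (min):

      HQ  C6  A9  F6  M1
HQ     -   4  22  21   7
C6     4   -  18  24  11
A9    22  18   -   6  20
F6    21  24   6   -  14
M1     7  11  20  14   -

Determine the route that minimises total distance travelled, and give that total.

There are 12 distinct closed tours to check (reversals are equivalent).
HQ - C6 - A9 - F6 - M1 - HQ: 4+18+6+14+7 = 49
HQ - C6 - A9 - M1 - F6 - HQ: 4+18+20+14+21 = 77
HQ - C6 - F6 - A9 - M1 - HQ: 4+24+6+20+7 = 61
HQ - C6 - F6 - M1 - A9 - HQ: 4+24+14+20+22 = 84
HQ - C6 - M1 - A9 - F6 - HQ: 4+11+20+6+21 = 62
HQ - C6 - M1 - F6 - A9 - HQ: 4+11+14+6+22 = 57
HQ - A9 - C6 - F6 - M1 - HQ: 22+18+24+14+7 = 85
HQ - A9 - C6 - M1 - F6 - HQ: 22+18+11+14+21 = 86
HQ - A9 - F6 - C6 - M1 - HQ: 22+6+24+11+7 = 70
HQ - A9 - M1 - C6 - F6 - HQ: 22+20+11+24+21 = 98
HQ - F6 - C6 - A9 - M1 - HQ: 21+24+18+20+7 = 90
HQ - F6 - A9 - C6 - M1 - HQ: 21+6+18+11+7 = 63
The minimum is 49.
One optimal route: HQ → C6 → A9 → F6 → M1 → HQ (or its reverse).

49 min — the shortest possible round trip.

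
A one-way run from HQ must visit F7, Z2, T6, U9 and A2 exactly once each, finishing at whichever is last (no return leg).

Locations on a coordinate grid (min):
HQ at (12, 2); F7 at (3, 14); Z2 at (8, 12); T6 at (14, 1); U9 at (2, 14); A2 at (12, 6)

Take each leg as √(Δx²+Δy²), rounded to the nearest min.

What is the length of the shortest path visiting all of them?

There are 5! = 120 possible orderings.
HQ→F7→Z2→T6→U9→A2: 15+5+13+18+13 = 64
HQ→F7→Z2→T6→A2→U9: 15+5+13+5+13 = 51
HQ→F7→Z2→U9→T6→A2: 15+5+6+18+5 = 49
HQ→F7→Z2→U9→A2→T6: 15+5+6+13+5 = 44
HQ→F7→Z2→A2→T6→U9: 15+5+7+5+18 = 50
HQ→F7→Z2→A2→U9→T6: 15+5+7+13+18 = 58
HQ→F7→T6→Z2→U9→A2: 15+17+13+6+13 = 64
HQ→F7→T6→Z2→A2→U9: 15+17+13+7+13 = 65
HQ→F7→T6→U9→Z2→A2: 15+17+18+6+7 = 63
HQ→F7→T6→U9→A2→Z2: 15+17+18+13+7 = 70
HQ→F7→T6→A2→Z2→U9: 15+17+5+7+6 = 50
HQ→F7→T6→A2→U9→Z2: 15+17+5+13+6 = 56
HQ→F7→U9→Z2→T6→A2: 15+1+6+13+5 = 40
HQ→F7→U9→Z2→A2→T6: 15+1+6+7+5 = 34
… (106 more)
HQ→T6→A2→Z2→F7→U9: 2+5+7+5+1 = 20  ← best
The minimum is 20.
One shortest path: HQ → T6 → A2 → Z2 → F7 → U9.

Minimum one-way distance = 20 min.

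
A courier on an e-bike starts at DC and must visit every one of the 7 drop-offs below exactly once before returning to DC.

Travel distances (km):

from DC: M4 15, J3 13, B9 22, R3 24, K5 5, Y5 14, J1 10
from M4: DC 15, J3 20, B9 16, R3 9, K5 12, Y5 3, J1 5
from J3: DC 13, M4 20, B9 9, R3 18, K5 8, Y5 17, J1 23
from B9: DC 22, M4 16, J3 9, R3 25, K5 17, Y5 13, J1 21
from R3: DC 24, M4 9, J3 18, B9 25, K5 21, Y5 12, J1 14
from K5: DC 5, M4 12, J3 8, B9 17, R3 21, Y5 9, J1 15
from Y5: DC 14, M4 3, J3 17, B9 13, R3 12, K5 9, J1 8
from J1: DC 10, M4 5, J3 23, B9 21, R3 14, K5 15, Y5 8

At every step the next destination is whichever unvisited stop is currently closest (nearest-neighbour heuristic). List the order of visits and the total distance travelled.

DC → [K5:5 / J1:10 / J3:13 / Y5:14 / M4:15 / B9:22 / R3:24] → K5 (5)
K5 → [J3:8 / Y5:9 / M4:12 / J1:15 / B9:17 / R3:21] → J3 (8)
J3 → [B9:9 / Y5:17 / R3:18 / M4:20 / J1:23] → B9 (9)
B9 → [Y5:13 / M4:16 / J1:21 / R3:25] → Y5 (13)
Y5 → [M4:3 / J1:8 / R3:12] → M4 (3)
M4 → [J1:5 / R3:9] → J1 (5)
J1 → [R3:14] → R3 (14)
Return R3→DC: 24.
Total = 5 + 8 + 9 + 13 + 3 + 5 + 14 + 24 = 81.

Nearest-neighbour total = 81 km; route DC → K5 → J3 → B9 → Y5 → M4 → J1 → R3 → DC.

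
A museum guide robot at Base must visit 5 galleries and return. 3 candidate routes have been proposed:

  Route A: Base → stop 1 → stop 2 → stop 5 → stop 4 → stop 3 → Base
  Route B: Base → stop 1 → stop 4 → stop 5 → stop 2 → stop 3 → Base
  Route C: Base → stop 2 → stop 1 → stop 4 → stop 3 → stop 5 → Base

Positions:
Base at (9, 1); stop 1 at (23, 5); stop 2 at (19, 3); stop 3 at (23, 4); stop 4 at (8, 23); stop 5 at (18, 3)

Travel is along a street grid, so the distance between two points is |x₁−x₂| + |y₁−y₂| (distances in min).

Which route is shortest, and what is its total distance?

Shortest is Route C, total 102 min.

Route A: 18 + 6 + 1 + 30 + 34 + 17 = 106
Route B: 18 + 33 + 30 + 1 + 5 + 17 = 104
Route C: 12 + 6 + 33 + 34 + 6 + 11 = 102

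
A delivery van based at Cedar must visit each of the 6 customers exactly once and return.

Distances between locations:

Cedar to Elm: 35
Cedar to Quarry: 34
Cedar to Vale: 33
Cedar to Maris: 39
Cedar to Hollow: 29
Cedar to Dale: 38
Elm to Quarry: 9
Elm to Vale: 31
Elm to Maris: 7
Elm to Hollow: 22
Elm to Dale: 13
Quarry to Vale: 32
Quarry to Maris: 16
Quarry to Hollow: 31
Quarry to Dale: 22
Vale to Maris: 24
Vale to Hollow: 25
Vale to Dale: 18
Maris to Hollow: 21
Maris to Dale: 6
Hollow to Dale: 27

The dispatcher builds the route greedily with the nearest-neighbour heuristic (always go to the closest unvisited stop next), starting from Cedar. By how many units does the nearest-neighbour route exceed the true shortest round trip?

The nearest-neighbour route is 15 longer than optimal.

From Cedar: Hollow=29, Vale=33, Quarry=34, Elm=35, Dale=38, Maris=39 → choose Hollow (29).
From Hollow: Maris=21, Elm=22, Vale=25, Dale=27, Quarry=31 → choose Maris (21).
From Maris: Dale=6, Elm=7, Quarry=16, Vale=24 → choose Dale (6).
From Dale: Elm=13, Vale=18, Quarry=22 → choose Elm (13).
From Elm: Quarry=9, Vale=31 → choose Quarry (9).
From Quarry: Vale=32 → choose Vale (32).
NN route Cedar → Hollow → Maris → Dale → Elm → Quarry → Vale → Cedar costs 143.
Optimal: Cedar → Quarry → Elm → Maris → Dale → Vale → Hollow → Cedar costs 128 (by enumerating all 360 distinct tours).
Excess = 143 − 128 = 15.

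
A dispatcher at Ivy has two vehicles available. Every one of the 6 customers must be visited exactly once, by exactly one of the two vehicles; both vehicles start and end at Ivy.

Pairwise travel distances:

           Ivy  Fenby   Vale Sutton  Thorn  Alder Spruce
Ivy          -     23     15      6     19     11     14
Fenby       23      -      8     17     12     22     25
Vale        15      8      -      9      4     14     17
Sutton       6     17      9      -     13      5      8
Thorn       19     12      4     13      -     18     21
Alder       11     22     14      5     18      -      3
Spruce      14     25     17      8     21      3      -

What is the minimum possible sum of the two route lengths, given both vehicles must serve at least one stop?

Try each way of splitting the stops between the two vehicles (each non-empty) and, for each split, find the best tour for each vehicle:
  {Fenby} + {Vale, Sutton, Thorn, Alder, Spruce}: 46 + 54 = 100
  {Vale} + {Fenby, Sutton, Thorn, Alder, Spruce}: 30 + 70 = 100
  {Fenby, Vale} + {Sutton, Thorn, Alder, Spruce}: 46 + 54 = 100
  {Sutton} + {Fenby, Vale, Thorn, Alder, Spruce}: 12 + 70 = 82
  {Fenby, Sutton} + {Vale, Thorn, Alder, Spruce}: 46 + 54 = 100
  {Vale, Sutton} + {Fenby, Thorn, Alder, Spruce}: 30 + 70 = 100
  … (31 splits in total)
Best: vehicle 1 Ivy → Sutton → Ivy = 12; vehicle 2 Ivy → Fenby → Vale → Thorn → Alder → Spruce → Ivy = 70; combined 82.

82 — the smallest possible combined total.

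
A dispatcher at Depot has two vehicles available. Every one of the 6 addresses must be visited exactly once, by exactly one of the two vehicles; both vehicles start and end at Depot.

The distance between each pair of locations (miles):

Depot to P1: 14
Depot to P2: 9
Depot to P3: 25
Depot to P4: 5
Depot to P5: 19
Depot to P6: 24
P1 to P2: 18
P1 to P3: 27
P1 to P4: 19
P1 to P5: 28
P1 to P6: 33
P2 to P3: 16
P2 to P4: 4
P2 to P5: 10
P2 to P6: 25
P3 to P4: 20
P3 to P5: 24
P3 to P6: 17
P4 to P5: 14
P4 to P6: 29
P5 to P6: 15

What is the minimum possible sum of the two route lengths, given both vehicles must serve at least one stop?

Try each way of splitting the stops between the two vehicles (each non-empty) and, for each split, find the best tour for each vehicle:
  {P1} + {P2, P3, P4, P5, P6}: 28 + 76 = 104
  {P2} + {P1, P3, P4, P5, P6}: 18 + 92 = 110
  {P1, P2} + {P3, P4, P5, P6}: 41 + 76 = 117
  {P3} + {P1, P2, P4, P5, P6}: 50 + 81 = 131
  {P1, P3} + {P2, P4, P5, P6}: 66 + 58 = 124
  {P2, P3} + {P1, P4, P5, P6}: 50 + 81 = 131
  … (31 splits in total)
  {P4} + {P1, P2, P3, P5, P6}: 10 + 92 = 102  ← best
Best: vehicle 1 Depot → P4 → Depot = 10; vehicle 2 Depot → P1 → P3 → P6 → P5 → P2 → Depot = 92; combined 102.

102 miles — the smallest possible combined total.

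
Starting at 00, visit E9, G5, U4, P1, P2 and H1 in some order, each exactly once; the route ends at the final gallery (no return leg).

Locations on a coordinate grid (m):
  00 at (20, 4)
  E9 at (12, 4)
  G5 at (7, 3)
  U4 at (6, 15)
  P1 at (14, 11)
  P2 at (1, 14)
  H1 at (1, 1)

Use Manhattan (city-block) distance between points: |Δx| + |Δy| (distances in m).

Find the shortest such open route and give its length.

Shortest open route: 53 m.

There are 6! = 720 possible orderings.
00→E9→G5→U4→P1→P2→H1: 8+6+13+12+16+13 = 68
00→E9→G5→U4→P1→H1→P2: 8+6+13+12+23+13 = 75
00→E9→G5→U4→P2→P1→H1: 8+6+13+6+16+23 = 72
00→E9→G5→U4→P2→H1→P1: 8+6+13+6+13+23 = 69
00→E9→G5→U4→H1→P1→P2: 8+6+13+19+23+16 = 85
00→E9→G5→U4→H1→P2→P1: 8+6+13+19+13+16 = 75
00→E9→G5→P1→U4→P2→H1: 8+6+15+12+6+13 = 60
00→E9→G5→P1→U4→H1→P2: 8+6+15+12+19+13 = 73
… (712 more)
00→E9→G5→H1→P2→U4→P1: 8+6+8+13+6+12 = 53  ← best
The minimum is 53.
One shortest path: 00 → E9 → G5 → H1 → P2 → U4 → P1.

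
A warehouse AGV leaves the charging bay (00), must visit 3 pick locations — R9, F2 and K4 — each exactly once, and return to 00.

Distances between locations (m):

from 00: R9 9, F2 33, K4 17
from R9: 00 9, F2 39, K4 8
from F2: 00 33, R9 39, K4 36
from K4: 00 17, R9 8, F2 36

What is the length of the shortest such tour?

Minimum total distance: 86 m.

00→R9→F2→K4→00: 9+39+36+17 = 101
00→R9→K4→F2→00: 9+8+36+33 = 86
00→F2→R9→K4→00: 33+39+8+17 = 97
The minimum is 86.
One optimal route: 00 → R9 → K4 → F2 → 00 (or its reverse).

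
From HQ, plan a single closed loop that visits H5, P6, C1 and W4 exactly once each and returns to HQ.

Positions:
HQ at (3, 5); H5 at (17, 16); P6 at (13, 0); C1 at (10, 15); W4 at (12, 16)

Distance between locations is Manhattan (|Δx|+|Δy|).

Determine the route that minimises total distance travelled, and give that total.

60 — the shortest possible round trip.

There are 12 distinct closed tours to check (reversals are equivalent).
HQ - H5 - P6 - C1 - W4 - HQ: 25+20+18+3+20 = 86
HQ - H5 - P6 - W4 - C1 - HQ: 25+20+17+3+17 = 82
HQ - H5 - C1 - P6 - W4 - HQ: 25+8+18+17+20 = 88
HQ - H5 - C1 - W4 - P6 - HQ: 25+8+3+17+15 = 68
HQ - H5 - W4 - P6 - C1 - HQ: 25+5+17+18+17 = 82
HQ - H5 - W4 - C1 - P6 - HQ: 25+5+3+18+15 = 66
HQ - P6 - H5 - C1 - W4 - HQ: 15+20+8+3+20 = 66
HQ - P6 - H5 - W4 - C1 - HQ: 15+20+5+3+17 = 60
HQ - P6 - C1 - H5 - W4 - HQ: 15+18+8+5+20 = 66
HQ - P6 - W4 - H5 - C1 - HQ: 15+17+5+8+17 = 62
HQ - C1 - H5 - P6 - W4 - HQ: 17+8+20+17+20 = 82
HQ - C1 - P6 - H5 - W4 - HQ: 17+18+20+5+20 = 80
The minimum is 60.
One optimal route: HQ → P6 → H5 → W4 → C1 → HQ (or its reverse).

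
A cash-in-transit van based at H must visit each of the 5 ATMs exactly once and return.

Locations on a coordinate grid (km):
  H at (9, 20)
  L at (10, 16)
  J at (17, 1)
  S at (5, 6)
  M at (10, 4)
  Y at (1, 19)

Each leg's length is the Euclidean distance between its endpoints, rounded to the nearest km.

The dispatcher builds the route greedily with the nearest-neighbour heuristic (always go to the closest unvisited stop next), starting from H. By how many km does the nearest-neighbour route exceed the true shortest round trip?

5 km longer than the optimal tour.

H: L=4, Y=8, S=15, M=16, J=21 ⇒ L
L: Y=9, S=11, M=12, J=17 ⇒ Y
Y: S=14, M=17, J=24 ⇒ S
S: M=5, J=13 ⇒ M
M: J=8 ⇒ J
NN route H → L → Y → S → M → J → H costs 61.
Optimal: H → L → J → M → S → Y → H costs 56 (by enumerating all 60 distinct tours).
Excess = 61 − 56 = 5.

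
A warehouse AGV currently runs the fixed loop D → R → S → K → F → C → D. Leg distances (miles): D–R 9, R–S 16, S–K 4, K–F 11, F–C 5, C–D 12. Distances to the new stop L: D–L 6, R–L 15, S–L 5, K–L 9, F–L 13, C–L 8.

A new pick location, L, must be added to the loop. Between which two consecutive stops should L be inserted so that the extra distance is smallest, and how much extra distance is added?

Insertion cost between consecutive stops i–j is d(i,L) + d(L,j) − d(i,j):
  between D and R: 6 + 15 − 9 = 12
  between R and S: 15 + 5 − 16 = 4
  between S and K: 5 + 9 − 4 = 10
  between K and F: 9 + 13 − 11 = 11
  between F and C: 13 + 8 − 5 = 16
  between C and D: 8 + 6 − 12 = 2
Cheapest insertion is between C and D, adding 2.
New total = 57 + 2 = 59.

+2 miles — insert L between C and D.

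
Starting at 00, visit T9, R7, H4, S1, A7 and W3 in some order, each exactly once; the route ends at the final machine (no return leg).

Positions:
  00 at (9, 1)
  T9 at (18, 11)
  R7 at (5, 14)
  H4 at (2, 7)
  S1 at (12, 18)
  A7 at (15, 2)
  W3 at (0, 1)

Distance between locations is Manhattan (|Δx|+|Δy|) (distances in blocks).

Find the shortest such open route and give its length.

There are 6! = 720 possible orderings.
00 → T9 → R7 → H4 → S1 → A7 → W3: 19+16+10+21+19+16 = 101
00 → T9 → R7 → H4 → S1 → W3 → A7: 19+16+10+21+29+16 = 111
00 → T9 → R7 → H4 → A7 → S1 → W3: 19+16+10+18+19+29 = 111
00 → T9 → R7 → H4 → A7 → W3 → S1: 19+16+10+18+16+29 = 108
00 → T9 → R7 → H4 → W3 → S1 → A7: 19+16+10+8+29+19 = 101
00 → T9 → R7 → H4 → W3 → A7 → S1: 19+16+10+8+16+19 = 88
00 → T9 → R7 → S1 → H4 → A7 → W3: 19+16+11+21+18+16 = 101
00 → T9 → R7 → S1 → H4 → W3 → A7: 19+16+11+21+8+16 = 91
… (712 more)
00 → A7 → T9 → S1 → R7 → H4 → W3: 7+12+13+11+10+8 = 61  ← best
The minimum is 61.
One shortest path: 00 → A7 → T9 → S1 → R7 → H4 → W3.

Shortest open route: 61 blocks.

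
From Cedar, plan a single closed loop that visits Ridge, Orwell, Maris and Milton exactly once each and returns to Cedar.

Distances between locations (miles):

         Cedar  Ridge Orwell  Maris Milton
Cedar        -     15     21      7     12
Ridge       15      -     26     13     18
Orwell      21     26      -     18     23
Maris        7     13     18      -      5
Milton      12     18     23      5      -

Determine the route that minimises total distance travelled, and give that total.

There are 12 distinct closed tours to check (reversals are equivalent).
Cedar → Ridge → Orwell → Maris → Milton → Cedar: 15+26+18+5+12 = 76
Cedar → Ridge → Orwell → Milton → Maris → Cedar: 15+26+23+5+7 = 76
Cedar → Ridge → Maris → Orwell → Milton → Cedar: 15+13+18+23+12 = 81
Cedar → Ridge → Maris → Milton → Orwell → Cedar: 15+13+5+23+21 = 77
Cedar → Ridge → Milton → Orwell → Maris → Cedar: 15+18+23+18+7 = 81
Cedar → Ridge → Milton → Maris → Orwell → Cedar: 15+18+5+18+21 = 77
Cedar → Orwell → Ridge → Maris → Milton → Cedar: 21+26+13+5+12 = 77
Cedar → Orwell → Ridge → Milton → Maris → Cedar: 21+26+18+5+7 = 77
Cedar → Orwell → Maris → Ridge → Milton → Cedar: 21+18+13+18+12 = 82
Cedar → Orwell → Milton → Ridge → Maris → Cedar: 21+23+18+13+7 = 82
Cedar → Maris → Ridge → Orwell → Milton → Cedar: 7+13+26+23+12 = 81
Cedar → Maris → Orwell → Ridge → Milton → Cedar: 7+18+26+18+12 = 81
The minimum is 76.
One optimal route: Cedar → Ridge → Orwell → Maris → Milton → Cedar (or its reverse).

Shortest round trip = 76 miles.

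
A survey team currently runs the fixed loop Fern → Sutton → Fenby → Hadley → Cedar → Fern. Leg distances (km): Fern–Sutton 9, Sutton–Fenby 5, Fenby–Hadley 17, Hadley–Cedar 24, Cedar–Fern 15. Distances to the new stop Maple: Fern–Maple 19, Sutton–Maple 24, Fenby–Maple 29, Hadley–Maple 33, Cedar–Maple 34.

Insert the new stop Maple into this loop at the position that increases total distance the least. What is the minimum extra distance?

+34 km — insert Maple between Fern and Sutton.

Insertion cost between consecutive stops i–j is d(i,Maple) + d(Maple,j) − d(i,j):
  between Fern and Sutton: 19 + 24 − 9 = 34
  between Sutton and Fenby: 24 + 29 − 5 = 48
  between Fenby and Hadley: 29 + 33 − 17 = 45
  between Hadley and Cedar: 33 + 34 − 24 = 43
  between Cedar and Fern: 34 + 19 − 15 = 38
Cheapest insertion is between Fern and Sutton, adding 34.
New total = 70 + 34 = 104.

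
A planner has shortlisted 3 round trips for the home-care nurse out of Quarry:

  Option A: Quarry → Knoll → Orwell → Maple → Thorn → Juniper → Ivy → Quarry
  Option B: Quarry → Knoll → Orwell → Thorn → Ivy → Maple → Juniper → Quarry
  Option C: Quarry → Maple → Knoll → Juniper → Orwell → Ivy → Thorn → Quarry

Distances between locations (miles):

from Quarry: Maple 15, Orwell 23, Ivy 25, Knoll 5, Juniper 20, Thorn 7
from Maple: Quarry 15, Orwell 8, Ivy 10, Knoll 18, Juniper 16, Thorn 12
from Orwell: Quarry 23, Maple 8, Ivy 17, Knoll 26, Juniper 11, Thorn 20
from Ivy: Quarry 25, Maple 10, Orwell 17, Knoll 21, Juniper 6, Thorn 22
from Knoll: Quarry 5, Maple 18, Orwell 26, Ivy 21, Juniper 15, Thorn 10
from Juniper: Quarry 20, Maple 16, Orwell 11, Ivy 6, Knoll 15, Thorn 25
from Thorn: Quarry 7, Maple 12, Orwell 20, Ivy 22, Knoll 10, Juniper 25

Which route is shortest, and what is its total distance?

Shortest is Option C, total 105 miles.

Option A: 5 + 26 + 8 + 12 + 25 + 6 + 25 = 107
Option B: 5 + 26 + 20 + 22 + 10 + 16 + 20 = 119
Option C: 15 + 18 + 15 + 11 + 17 + 22 + 7 = 105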